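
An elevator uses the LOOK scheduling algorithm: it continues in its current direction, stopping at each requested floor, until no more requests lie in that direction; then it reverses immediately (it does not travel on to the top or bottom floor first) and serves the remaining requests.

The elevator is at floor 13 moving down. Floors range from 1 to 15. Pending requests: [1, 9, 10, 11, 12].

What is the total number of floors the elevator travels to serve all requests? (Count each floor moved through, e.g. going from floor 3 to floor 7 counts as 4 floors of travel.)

Start at floor 13 moving down, LOOK stop order: [12, 11, 10, 9, 1]
  13 → 12: |12-13| = 1, total = 1
  12 → 11: |11-12| = 1, total = 2
  11 → 10: |10-11| = 1, total = 3
  10 → 9: |9-10| = 1, total = 4
  9 → 1: |1-9| = 8, total = 12

Answer: 12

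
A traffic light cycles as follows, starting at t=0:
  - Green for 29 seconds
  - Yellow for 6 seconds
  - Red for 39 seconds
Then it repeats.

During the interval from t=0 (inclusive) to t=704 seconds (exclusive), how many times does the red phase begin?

Cycle = 29+6+39 = 74s
red phase starts at t = k*74 + 35 for k=0,1,2,...
Need k*74+35 < 704 → k < 9.041
k ∈ {0, ..., 9} → 10 starts

Answer: 10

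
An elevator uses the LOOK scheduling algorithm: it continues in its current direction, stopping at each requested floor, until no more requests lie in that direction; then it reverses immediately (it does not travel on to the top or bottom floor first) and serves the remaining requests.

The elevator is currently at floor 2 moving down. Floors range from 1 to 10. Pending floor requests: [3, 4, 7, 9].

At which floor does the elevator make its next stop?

Answer: 3

Derivation:
Current floor: 2, direction: down
Requests above: [3, 4, 7, 9]
Requests below: []
Moving down but no requests below → reverse; nearest above is min([3, 4, 7, 9]) = 3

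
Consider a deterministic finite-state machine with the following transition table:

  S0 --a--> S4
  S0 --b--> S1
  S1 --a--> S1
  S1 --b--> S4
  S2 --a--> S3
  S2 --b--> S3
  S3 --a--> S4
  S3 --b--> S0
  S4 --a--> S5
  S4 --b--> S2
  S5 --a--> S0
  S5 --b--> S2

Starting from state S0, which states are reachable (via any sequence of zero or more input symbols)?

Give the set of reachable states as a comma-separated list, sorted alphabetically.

Answer: S0, S1, S2, S3, S4, S5

Derivation:
BFS from S0:
  visit S0: S0--a-->S4 (new), S0--b-->S1 (new)
  visit S4: S4--a-->S5 (new), S4--b-->S2 (new)
  visit S1: S1--a-->S1 (seen), S1--b-->S4 (seen)
  visit S5: S5--a-->S0 (seen), S5--b-->S2 (seen)
  visit S2: S2--a-->S3 (new), S2--b-->S3 (seen)
  visit S3: S3--a-->S4 (seen), S3--b-->S0 (seen)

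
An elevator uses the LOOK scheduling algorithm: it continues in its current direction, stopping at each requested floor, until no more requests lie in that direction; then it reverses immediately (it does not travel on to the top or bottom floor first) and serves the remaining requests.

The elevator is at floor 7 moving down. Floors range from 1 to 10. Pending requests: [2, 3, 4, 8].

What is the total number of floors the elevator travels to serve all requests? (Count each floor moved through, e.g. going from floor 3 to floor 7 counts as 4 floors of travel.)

Answer: 11

Derivation:
Start at floor 7 moving down, LOOK stop order: [4, 3, 2, 8]
  7 → 4: |4-7| = 3, total = 3
  4 → 3: |3-4| = 1, total = 4
  3 → 2: |2-3| = 1, total = 5
  2 → 8: |8-2| = 6, total = 11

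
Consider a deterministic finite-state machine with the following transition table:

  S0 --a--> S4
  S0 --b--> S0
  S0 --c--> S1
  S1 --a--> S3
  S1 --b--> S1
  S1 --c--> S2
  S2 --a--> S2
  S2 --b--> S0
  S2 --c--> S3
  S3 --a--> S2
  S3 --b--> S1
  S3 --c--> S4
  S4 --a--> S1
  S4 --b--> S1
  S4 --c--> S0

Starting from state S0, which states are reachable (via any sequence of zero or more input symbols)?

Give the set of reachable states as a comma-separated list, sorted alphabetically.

Answer: S0, S1, S2, S3, S4

Derivation:
BFS from S0:
  visit S0: S0--a-->S4 (new), S0--b-->S0 (seen), S0--c-->S1 (new)
  visit S4: S4--a-->S1 (seen), S4--b-->S1 (seen), S4--c-->S0 (seen)
  visit S1: S1--a-->S3 (new), S1--b-->S1 (seen), S1--c-->S2 (new)
  visit S3: S3--a-->S2 (seen), S3--b-->S1 (seen), S3--c-->S4 (seen)
  visit S2: S2--a-->S2 (seen), S2--b-->S0 (seen), S2--c-->S3 (seen)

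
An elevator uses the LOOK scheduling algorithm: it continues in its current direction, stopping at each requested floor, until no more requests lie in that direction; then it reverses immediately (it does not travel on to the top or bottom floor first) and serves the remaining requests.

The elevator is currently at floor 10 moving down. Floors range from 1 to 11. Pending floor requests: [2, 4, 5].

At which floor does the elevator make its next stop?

Answer: 5

Derivation:
Current floor: 10, direction: down
Requests above: []
Requests below: [2, 4, 5]
Moving down and requests lie below → nearest below is max([2, 4, 5]) = 5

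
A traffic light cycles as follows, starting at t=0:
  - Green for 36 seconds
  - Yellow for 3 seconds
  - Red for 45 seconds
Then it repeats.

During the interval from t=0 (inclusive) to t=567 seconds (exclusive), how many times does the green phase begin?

Answer: 7

Derivation:
Cycle = 36+3+45 = 84s
green phase starts at t = k*84 + 0 for k=0,1,2,...
Need k*84+0 < 567 → k < 6.750
k ∈ {0, ..., 6} → 7 starts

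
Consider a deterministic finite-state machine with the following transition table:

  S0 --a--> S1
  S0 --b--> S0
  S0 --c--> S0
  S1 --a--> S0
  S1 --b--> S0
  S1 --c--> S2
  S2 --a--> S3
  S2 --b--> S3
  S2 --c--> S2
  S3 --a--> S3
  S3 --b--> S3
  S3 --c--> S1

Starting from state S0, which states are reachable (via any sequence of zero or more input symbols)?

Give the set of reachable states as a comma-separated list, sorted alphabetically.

Answer: S0, S1, S2, S3

Derivation:
BFS from S0:
  visit S0: S0--a-->S1 (new), S0--b-->S0 (seen), S0--c-->S0 (seen)
  visit S1: S1--a-->S0 (seen), S1--b-->S0 (seen), S1--c-->S2 (new)
  visit S2: S2--a-->S3 (new), S2--b-->S3 (seen), S2--c-->S2 (seen)
  visit S3: S3--a-->S3 (seen), S3--b-->S3 (seen), S3--c-->S1 (seen)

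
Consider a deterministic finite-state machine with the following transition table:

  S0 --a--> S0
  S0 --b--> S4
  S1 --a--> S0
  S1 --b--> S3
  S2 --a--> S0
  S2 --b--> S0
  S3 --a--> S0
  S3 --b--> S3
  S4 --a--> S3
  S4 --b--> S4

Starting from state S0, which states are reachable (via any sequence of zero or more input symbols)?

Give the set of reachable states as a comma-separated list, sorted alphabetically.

BFS from S0:
  visit S0: S0--a-->S0 (seen), S0--b-->S4 (new)
  visit S4: S4--a-->S3 (new), S4--b-->S4 (seen)
  visit S3: S3--a-->S0 (seen), S3--b-->S3 (seen)

Answer: S0, S3, S4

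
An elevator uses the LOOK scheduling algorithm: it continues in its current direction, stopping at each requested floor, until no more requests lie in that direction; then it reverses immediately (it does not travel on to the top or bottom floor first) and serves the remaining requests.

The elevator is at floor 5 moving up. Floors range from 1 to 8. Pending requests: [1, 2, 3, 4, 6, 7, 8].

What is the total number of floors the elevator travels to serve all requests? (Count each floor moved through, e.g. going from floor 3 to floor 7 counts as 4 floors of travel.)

Answer: 10

Derivation:
Start at floor 5 moving up, LOOK stop order: [6, 7, 8, 4, 3, 2, 1]
  5 → 6: |6-5| = 1, total = 1
  6 → 7: |7-6| = 1, total = 2
  7 → 8: |8-7| = 1, total = 3
  8 → 4: |4-8| = 4, total = 7
  4 → 3: |3-4| = 1, total = 8
  3 → 2: |2-3| = 1, total = 9
  2 → 1: |1-2| = 1, total = 10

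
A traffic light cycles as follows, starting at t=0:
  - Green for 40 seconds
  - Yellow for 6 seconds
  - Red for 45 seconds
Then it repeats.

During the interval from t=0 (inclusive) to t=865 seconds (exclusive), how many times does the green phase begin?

Cycle = 40+6+45 = 91s
green phase starts at t = k*91 + 0 for k=0,1,2,...
Need k*91+0 < 865 → k < 9.505
k ∈ {0, ..., 9} → 10 starts

Answer: 10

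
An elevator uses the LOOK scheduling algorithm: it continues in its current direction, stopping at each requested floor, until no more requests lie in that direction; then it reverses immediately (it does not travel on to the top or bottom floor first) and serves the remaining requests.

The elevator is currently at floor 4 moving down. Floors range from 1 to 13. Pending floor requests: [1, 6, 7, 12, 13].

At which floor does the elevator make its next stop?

Current floor: 4, direction: down
Requests above: [6, 7, 12, 13]
Requests below: [1]
Moving down and requests lie below → nearest below is max([1]) = 1

Answer: 1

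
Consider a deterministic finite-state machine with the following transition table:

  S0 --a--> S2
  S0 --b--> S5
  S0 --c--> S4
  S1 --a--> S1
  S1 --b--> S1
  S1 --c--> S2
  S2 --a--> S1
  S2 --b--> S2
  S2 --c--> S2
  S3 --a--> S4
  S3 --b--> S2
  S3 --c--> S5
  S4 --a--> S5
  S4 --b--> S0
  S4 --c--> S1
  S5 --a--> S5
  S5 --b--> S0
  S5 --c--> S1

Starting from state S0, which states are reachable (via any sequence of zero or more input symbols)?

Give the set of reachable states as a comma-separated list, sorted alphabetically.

Answer: S0, S1, S2, S4, S5

Derivation:
BFS from S0:
  visit S0: S0--a-->S2 (new), S0--b-->S5 (new), S0--c-->S4 (new)
  visit S2: S2--a-->S1 (new), S2--b-->S2 (seen), S2--c-->S2 (seen)
  visit S5: S5--a-->S5 (seen), S5--b-->S0 (seen), S5--c-->S1 (seen)
  visit S4: S4--a-->S5 (seen), S4--b-->S0 (seen), S4--c-->S1 (seen)
  visit S1: S1--a-->S1 (seen), S1--b-->S1 (seen), S1--c-->S2 (seen)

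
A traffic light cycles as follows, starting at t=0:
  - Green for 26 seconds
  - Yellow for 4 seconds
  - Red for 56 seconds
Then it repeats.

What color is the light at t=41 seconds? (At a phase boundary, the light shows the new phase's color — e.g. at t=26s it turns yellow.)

Answer: red

Derivation:
Cycle length = 26 + 4 + 56 = 86s
t = 41, phase_t = 41 mod 86 = 41
41 >= 30 → RED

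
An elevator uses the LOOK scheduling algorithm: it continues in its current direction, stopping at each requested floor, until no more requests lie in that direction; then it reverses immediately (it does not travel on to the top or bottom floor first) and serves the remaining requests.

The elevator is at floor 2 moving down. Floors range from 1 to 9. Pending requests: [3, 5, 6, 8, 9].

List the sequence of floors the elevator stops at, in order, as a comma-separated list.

Current: 2, moving DOWN
Serve below first (descending): []
Then reverse, serve above (ascending): [3, 5, 6, 8, 9]

Answer: 3, 5, 6, 8, 9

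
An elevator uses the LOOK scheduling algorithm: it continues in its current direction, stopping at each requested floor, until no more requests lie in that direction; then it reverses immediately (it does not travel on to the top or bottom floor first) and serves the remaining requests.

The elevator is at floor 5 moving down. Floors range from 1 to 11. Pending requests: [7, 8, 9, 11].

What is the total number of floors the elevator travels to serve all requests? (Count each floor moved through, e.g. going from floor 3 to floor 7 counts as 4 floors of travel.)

Answer: 6

Derivation:
Start at floor 5 moving down, LOOK stop order: [7, 8, 9, 11]
  5 → 7: |7-5| = 2, total = 2
  7 → 8: |8-7| = 1, total = 3
  8 → 9: |9-8| = 1, total = 4
  9 → 11: |11-9| = 2, total = 6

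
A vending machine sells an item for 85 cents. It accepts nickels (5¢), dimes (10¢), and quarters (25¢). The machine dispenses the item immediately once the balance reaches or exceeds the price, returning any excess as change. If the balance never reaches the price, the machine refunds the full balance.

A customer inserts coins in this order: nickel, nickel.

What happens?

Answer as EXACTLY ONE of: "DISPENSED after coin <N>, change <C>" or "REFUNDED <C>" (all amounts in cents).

Price: 85¢
Coin 1 (nickel, 5¢): balance = 5¢
Coin 2 (nickel, 5¢): balance = 10¢
All coins inserted, balance 10¢ < price 85¢ → REFUND 10¢

Answer: REFUNDED 10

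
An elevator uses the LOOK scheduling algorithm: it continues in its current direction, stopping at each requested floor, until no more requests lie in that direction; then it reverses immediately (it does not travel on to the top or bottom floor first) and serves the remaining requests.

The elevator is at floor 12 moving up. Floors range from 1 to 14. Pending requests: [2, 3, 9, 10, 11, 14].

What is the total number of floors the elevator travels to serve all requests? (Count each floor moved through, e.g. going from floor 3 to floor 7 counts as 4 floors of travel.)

Answer: 14

Derivation:
Start at floor 12 moving up, LOOK stop order: [14, 11, 10, 9, 3, 2]
  12 → 14: |14-12| = 2, total = 2
  14 → 11: |11-14| = 3, total = 5
  11 → 10: |10-11| = 1, total = 6
  10 → 9: |9-10| = 1, total = 7
  9 → 3: |3-9| = 6, total = 13
  3 → 2: |2-3| = 1, total = 14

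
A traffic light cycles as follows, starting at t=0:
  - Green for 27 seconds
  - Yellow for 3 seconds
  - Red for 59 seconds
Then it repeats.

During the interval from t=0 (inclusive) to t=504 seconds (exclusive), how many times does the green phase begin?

Cycle = 27+3+59 = 89s
green phase starts at t = k*89 + 0 for k=0,1,2,...
Need k*89+0 < 504 → k < 5.663
k ∈ {0, ..., 5} → 6 starts

Answer: 6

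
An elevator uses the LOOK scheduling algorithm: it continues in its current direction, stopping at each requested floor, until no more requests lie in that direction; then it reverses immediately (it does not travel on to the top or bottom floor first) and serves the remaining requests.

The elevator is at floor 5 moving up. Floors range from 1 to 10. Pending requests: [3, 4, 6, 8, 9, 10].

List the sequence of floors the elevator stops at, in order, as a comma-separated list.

Answer: 6, 8, 9, 10, 4, 3

Derivation:
Current: 5, moving UP
Serve above first (ascending): [6, 8, 9, 10]
Then reverse, serve below (descending): [4, 3]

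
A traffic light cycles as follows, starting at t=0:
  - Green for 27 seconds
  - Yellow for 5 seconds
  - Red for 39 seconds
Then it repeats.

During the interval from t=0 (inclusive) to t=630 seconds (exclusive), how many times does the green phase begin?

Answer: 9

Derivation:
Cycle = 27+5+39 = 71s
green phase starts at t = k*71 + 0 for k=0,1,2,...
Need k*71+0 < 630 → k < 8.873
k ∈ {0, ..., 8} → 9 starts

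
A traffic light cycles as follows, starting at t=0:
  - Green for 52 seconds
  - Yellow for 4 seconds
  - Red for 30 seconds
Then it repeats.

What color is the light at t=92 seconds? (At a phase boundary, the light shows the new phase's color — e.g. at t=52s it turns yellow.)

Cycle length = 52 + 4 + 30 = 86s
t = 92, phase_t = 92 mod 86 = 6
6 < 52 (green end) → GREEN

Answer: green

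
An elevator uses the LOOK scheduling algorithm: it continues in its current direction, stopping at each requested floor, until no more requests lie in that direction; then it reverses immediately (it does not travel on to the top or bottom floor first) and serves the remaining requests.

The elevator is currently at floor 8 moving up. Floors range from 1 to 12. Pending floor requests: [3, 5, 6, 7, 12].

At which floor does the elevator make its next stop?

Answer: 12

Derivation:
Current floor: 8, direction: up
Requests above: [12]
Requests below: [3, 5, 6, 7]
Moving up and requests lie above → nearest above is min([12]) = 12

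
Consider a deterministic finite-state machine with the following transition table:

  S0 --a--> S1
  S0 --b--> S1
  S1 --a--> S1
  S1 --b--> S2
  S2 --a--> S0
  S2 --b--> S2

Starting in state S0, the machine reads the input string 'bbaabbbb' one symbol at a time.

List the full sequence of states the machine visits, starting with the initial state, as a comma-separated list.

Answer: S0, S1, S2, S0, S1, S2, S2, S2, S2

Derivation:
Start: S0
  read 'b': S0 --b--> S1
  read 'b': S1 --b--> S2
  read 'a': S2 --a--> S0
  read 'a': S0 --a--> S1
  read 'b': S1 --b--> S2
  read 'b': S2 --b--> S2
  read 'b': S2 --b--> S2
  read 'b': S2 --b--> S2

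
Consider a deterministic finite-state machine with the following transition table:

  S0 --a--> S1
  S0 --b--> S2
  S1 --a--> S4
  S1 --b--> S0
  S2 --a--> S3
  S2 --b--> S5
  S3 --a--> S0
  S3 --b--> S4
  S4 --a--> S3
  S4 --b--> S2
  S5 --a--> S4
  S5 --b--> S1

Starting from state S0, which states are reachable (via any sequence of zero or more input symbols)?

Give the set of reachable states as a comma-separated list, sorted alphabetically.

BFS from S0:
  visit S0: S0--a-->S1 (new), S0--b-->S2 (new)
  visit S1: S1--a-->S4 (new), S1--b-->S0 (seen)
  visit S2: S2--a-->S3 (new), S2--b-->S5 (new)
  visit S4: S4--a-->S3 (seen), S4--b-->S2 (seen)
  visit S3: S3--a-->S0 (seen), S3--b-->S4 (seen)
  visit S5: S5--a-->S4 (seen), S5--b-->S1 (seen)

Answer: S0, S1, S2, S3, S4, S5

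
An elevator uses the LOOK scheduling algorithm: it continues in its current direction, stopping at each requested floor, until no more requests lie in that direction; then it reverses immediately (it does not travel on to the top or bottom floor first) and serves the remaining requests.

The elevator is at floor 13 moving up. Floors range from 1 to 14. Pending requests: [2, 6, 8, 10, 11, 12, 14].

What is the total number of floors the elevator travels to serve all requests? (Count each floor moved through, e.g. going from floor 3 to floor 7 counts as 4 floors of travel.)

Answer: 13

Derivation:
Start at floor 13 moving up, LOOK stop order: [14, 12, 11, 10, 8, 6, 2]
  13 → 14: |14-13| = 1, total = 1
  14 → 12: |12-14| = 2, total = 3
  12 → 11: |11-12| = 1, total = 4
  11 → 10: |10-11| = 1, total = 5
  10 → 8: |8-10| = 2, total = 7
  8 → 6: |6-8| = 2, total = 9
  6 → 2: |2-6| = 4, total = 13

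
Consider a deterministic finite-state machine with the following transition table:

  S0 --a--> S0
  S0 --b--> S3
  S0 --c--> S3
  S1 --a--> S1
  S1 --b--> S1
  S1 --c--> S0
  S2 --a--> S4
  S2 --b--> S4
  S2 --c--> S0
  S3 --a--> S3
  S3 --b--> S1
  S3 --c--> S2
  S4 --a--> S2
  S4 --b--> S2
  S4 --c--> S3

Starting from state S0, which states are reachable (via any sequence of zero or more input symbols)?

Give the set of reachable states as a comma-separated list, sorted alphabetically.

BFS from S0:
  visit S0: S0--a-->S0 (seen), S0--b-->S3 (new), S0--c-->S3 (seen)
  visit S3: S3--a-->S3 (seen), S3--b-->S1 (new), S3--c-->S2 (new)
  visit S1: S1--a-->S1 (seen), S1--b-->S1 (seen), S1--c-->S0 (seen)
  visit S2: S2--a-->S4 (new), S2--b-->S4 (seen), S2--c-->S0 (seen)
  visit S4: S4--a-->S2 (seen), S4--b-->S2 (seen), S4--c-->S3 (seen)

Answer: S0, S1, S2, S3, S4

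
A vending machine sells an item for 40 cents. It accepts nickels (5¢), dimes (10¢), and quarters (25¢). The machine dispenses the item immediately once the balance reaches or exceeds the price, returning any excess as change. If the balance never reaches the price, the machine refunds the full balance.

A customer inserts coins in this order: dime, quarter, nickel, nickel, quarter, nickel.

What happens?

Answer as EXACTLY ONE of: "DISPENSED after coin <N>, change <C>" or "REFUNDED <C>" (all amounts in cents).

Answer: DISPENSED after coin 3, change 0

Derivation:
Price: 40¢
Coin 1 (dime, 10¢): balance = 10¢
Coin 2 (quarter, 25¢): balance = 35¢
Coin 3 (nickel, 5¢): balance = 40¢
  → balance >= price → DISPENSE, change = 40 - 40 = 0¢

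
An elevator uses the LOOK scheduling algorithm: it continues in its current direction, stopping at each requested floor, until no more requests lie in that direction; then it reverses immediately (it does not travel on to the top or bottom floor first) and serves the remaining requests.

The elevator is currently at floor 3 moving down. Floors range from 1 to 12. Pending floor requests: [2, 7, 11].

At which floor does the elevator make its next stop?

Answer: 2

Derivation:
Current floor: 3, direction: down
Requests above: [7, 11]
Requests below: [2]
Moving down and requests lie below → nearest below is max([2]) = 2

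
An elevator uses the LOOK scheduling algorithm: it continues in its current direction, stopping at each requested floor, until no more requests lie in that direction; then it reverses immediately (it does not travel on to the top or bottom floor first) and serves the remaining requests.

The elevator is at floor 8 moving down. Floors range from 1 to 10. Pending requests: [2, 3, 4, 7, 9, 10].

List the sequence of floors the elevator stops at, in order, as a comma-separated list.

Current: 8, moving DOWN
Serve below first (descending): [7, 4, 3, 2]
Then reverse, serve above (ascending): [9, 10]

Answer: 7, 4, 3, 2, 9, 10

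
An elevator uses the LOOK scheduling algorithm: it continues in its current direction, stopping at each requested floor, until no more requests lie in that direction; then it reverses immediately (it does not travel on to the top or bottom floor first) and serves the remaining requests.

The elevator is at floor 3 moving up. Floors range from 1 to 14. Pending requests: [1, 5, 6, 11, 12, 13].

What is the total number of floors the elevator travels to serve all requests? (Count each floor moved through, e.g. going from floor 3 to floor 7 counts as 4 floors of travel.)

Answer: 22

Derivation:
Start at floor 3 moving up, LOOK stop order: [5, 6, 11, 12, 13, 1]
  3 → 5: |5-3| = 2, total = 2
  5 → 6: |6-5| = 1, total = 3
  6 → 11: |11-6| = 5, total = 8
  11 → 12: |12-11| = 1, total = 9
  12 → 13: |13-12| = 1, total = 10
  13 → 1: |1-13| = 12, total = 22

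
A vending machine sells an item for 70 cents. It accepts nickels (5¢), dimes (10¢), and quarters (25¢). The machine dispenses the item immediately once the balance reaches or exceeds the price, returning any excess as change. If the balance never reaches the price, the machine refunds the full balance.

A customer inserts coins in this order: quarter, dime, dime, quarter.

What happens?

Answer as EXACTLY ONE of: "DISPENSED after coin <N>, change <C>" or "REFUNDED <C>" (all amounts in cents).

Price: 70¢
Coin 1 (quarter, 25¢): balance = 25¢
Coin 2 (dime, 10¢): balance = 35¢
Coin 3 (dime, 10¢): balance = 45¢
Coin 4 (quarter, 25¢): balance = 70¢
  → balance >= price → DISPENSE, change = 70 - 70 = 0¢

Answer: DISPENSED after coin 4, change 0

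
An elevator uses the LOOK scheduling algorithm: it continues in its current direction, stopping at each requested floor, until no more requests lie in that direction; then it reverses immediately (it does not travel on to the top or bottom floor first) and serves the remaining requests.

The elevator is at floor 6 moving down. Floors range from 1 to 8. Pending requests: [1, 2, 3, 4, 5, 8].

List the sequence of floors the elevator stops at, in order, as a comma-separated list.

Current: 6, moving DOWN
Serve below first (descending): [5, 4, 3, 2, 1]
Then reverse, serve above (ascending): [8]

Answer: 5, 4, 3, 2, 1, 8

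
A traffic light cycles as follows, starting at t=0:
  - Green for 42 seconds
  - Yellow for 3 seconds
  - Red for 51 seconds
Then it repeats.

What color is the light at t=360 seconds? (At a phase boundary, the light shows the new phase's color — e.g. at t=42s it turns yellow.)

Cycle length = 42 + 3 + 51 = 96s
t = 360, phase_t = 360 mod 96 = 72
72 >= 45 → RED

Answer: red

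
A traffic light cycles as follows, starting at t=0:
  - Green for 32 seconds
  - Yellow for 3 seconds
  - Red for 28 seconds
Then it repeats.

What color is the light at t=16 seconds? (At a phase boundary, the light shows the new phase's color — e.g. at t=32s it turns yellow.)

Cycle length = 32 + 3 + 28 = 63s
t = 16, phase_t = 16 mod 63 = 16
16 < 32 (green end) → GREEN

Answer: green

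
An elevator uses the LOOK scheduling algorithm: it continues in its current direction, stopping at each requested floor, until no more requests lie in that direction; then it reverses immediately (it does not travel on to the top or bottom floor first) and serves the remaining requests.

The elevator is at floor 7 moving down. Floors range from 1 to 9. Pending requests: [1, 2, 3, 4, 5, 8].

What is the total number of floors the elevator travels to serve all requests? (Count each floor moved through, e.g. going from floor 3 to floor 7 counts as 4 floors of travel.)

Start at floor 7 moving down, LOOK stop order: [5, 4, 3, 2, 1, 8]
  7 → 5: |5-7| = 2, total = 2
  5 → 4: |4-5| = 1, total = 3
  4 → 3: |3-4| = 1, total = 4
  3 → 2: |2-3| = 1, total = 5
  2 → 1: |1-2| = 1, total = 6
  1 → 8: |8-1| = 7, total = 13

Answer: 13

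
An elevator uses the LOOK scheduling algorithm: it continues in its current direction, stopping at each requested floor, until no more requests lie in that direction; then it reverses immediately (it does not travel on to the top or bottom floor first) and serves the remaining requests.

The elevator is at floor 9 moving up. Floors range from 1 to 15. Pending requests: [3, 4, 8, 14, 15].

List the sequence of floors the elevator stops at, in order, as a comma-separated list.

Answer: 14, 15, 8, 4, 3

Derivation:
Current: 9, moving UP
Serve above first (ascending): [14, 15]
Then reverse, serve below (descending): [8, 4, 3]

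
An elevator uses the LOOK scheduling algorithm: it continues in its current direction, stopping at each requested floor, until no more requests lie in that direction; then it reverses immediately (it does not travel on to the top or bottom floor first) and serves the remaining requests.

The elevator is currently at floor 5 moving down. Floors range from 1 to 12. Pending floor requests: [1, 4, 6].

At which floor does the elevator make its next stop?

Answer: 4

Derivation:
Current floor: 5, direction: down
Requests above: [6]
Requests below: [1, 4]
Moving down and requests lie below → nearest below is max([1, 4]) = 4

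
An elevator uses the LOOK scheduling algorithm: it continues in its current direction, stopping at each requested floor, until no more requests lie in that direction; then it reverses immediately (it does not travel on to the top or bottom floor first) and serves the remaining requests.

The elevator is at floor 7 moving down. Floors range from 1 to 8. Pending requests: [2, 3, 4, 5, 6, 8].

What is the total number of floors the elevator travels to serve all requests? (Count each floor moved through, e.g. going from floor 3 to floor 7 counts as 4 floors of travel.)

Answer: 11

Derivation:
Start at floor 7 moving down, LOOK stop order: [6, 5, 4, 3, 2, 8]
  7 → 6: |6-7| = 1, total = 1
  6 → 5: |5-6| = 1, total = 2
  5 → 4: |4-5| = 1, total = 3
  4 → 3: |3-4| = 1, total = 4
  3 → 2: |2-3| = 1, total = 5
  2 → 8: |8-2| = 6, total = 11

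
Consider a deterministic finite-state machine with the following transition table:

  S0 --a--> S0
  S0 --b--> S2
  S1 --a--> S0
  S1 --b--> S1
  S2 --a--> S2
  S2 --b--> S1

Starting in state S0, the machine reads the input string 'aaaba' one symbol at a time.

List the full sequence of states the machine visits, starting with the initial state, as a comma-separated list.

Answer: S0, S0, S0, S0, S2, S2

Derivation:
Start: S0
  read 'a': S0 --a--> S0
  read 'a': S0 --a--> S0
  read 'a': S0 --a--> S0
  read 'b': S0 --b--> S2
  read 'a': S2 --a--> S2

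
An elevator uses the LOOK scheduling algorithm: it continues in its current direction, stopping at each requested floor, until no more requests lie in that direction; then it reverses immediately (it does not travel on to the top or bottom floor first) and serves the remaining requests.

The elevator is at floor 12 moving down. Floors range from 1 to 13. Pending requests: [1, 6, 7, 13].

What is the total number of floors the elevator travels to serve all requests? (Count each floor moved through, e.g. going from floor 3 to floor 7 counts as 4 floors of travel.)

Start at floor 12 moving down, LOOK stop order: [7, 6, 1, 13]
  12 → 7: |7-12| = 5, total = 5
  7 → 6: |6-7| = 1, total = 6
  6 → 1: |1-6| = 5, total = 11
  1 → 13: |13-1| = 12, total = 23

Answer: 23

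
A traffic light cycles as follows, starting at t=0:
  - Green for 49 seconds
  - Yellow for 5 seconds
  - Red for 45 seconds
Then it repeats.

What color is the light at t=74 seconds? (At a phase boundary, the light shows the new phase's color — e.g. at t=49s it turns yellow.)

Cycle length = 49 + 5 + 45 = 99s
t = 74, phase_t = 74 mod 99 = 74
74 >= 54 → RED

Answer: red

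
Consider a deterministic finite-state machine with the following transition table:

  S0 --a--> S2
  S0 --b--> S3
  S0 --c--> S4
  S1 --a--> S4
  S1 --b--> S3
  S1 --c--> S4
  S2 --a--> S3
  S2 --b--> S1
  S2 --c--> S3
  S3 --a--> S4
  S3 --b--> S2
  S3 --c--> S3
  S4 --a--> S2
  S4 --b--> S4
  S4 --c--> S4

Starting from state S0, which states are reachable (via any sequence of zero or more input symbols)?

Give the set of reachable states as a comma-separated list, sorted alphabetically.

Answer: S0, S1, S2, S3, S4

Derivation:
BFS from S0:
  visit S0: S0--a-->S2 (new), S0--b-->S3 (new), S0--c-->S4 (new)
  visit S2: S2--a-->S3 (seen), S2--b-->S1 (new), S2--c-->S3 (seen)
  visit S3: S3--a-->S4 (seen), S3--b-->S2 (seen), S3--c-->S3 (seen)
  visit S4: S4--a-->S2 (seen), S4--b-->S4 (seen), S4--c-->S4 (seen)
  visit S1: S1--a-->S4 (seen), S1--b-->S3 (seen), S1--c-->S4 (seen)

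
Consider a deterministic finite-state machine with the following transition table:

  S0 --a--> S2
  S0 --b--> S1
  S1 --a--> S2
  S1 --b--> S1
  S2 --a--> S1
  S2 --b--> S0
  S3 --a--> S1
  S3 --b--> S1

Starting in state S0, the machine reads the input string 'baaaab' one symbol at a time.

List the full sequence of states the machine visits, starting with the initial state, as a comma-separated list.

Start: S0
  read 'b': S0 --b--> S1
  read 'a': S1 --a--> S2
  read 'a': S2 --a--> S1
  read 'a': S1 --a--> S2
  read 'a': S2 --a--> S1
  read 'b': S1 --b--> S1

Answer: S0, S1, S2, S1, S2, S1, S1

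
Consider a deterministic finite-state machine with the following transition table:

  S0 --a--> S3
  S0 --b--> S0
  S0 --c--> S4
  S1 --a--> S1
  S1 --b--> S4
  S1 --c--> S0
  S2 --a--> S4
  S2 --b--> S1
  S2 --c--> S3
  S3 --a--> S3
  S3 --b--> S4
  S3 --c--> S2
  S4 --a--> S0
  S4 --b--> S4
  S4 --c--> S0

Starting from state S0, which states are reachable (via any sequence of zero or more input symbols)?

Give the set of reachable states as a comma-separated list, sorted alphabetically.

Answer: S0, S1, S2, S3, S4

Derivation:
BFS from S0:
  visit S0: S0--a-->S3 (new), S0--b-->S0 (seen), S0--c-->S4 (new)
  visit S3: S3--a-->S3 (seen), S3--b-->S4 (seen), S3--c-->S2 (new)
  visit S4: S4--a-->S0 (seen), S4--b-->S4 (seen), S4--c-->S0 (seen)
  visit S2: S2--a-->S4 (seen), S2--b-->S1 (new), S2--c-->S3 (seen)
  visit S1: S1--a-->S1 (seen), S1--b-->S4 (seen), S1--c-->S0 (seen)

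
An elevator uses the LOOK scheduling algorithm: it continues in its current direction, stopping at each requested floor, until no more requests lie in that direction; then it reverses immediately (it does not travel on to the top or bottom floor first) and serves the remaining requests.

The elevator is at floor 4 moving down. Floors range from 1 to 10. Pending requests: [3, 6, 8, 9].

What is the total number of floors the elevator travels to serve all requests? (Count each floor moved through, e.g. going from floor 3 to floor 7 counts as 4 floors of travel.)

Start at floor 4 moving down, LOOK stop order: [3, 6, 8, 9]
  4 → 3: |3-4| = 1, total = 1
  3 → 6: |6-3| = 3, total = 4
  6 → 8: |8-6| = 2, total = 6
  8 → 9: |9-8| = 1, total = 7

Answer: 7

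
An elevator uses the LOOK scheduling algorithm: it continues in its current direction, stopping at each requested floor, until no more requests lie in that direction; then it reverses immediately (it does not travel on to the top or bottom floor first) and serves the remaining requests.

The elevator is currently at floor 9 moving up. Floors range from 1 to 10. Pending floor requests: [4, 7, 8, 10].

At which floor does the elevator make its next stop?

Answer: 10

Derivation:
Current floor: 9, direction: up
Requests above: [10]
Requests below: [4, 7, 8]
Moving up and requests lie above → nearest above is min([10]) = 10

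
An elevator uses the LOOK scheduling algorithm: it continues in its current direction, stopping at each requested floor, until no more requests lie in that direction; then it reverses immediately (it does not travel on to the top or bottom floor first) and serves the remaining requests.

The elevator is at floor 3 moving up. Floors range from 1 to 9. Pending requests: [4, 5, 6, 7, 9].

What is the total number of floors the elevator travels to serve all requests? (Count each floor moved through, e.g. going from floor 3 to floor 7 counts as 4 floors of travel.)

Answer: 6

Derivation:
Start at floor 3 moving up, LOOK stop order: [4, 5, 6, 7, 9]
  3 → 4: |4-3| = 1, total = 1
  4 → 5: |5-4| = 1, total = 2
  5 → 6: |6-5| = 1, total = 3
  6 → 7: |7-6| = 1, total = 4
  7 → 9: |9-7| = 2, total = 6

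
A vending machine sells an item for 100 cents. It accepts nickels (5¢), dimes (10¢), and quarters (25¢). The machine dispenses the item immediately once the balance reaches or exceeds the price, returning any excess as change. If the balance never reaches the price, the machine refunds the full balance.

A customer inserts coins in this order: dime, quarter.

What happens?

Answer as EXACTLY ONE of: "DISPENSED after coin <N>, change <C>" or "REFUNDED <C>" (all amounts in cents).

Price: 100¢
Coin 1 (dime, 10¢): balance = 10¢
Coin 2 (quarter, 25¢): balance = 35¢
All coins inserted, balance 35¢ < price 100¢ → REFUND 35¢

Answer: REFUNDED 35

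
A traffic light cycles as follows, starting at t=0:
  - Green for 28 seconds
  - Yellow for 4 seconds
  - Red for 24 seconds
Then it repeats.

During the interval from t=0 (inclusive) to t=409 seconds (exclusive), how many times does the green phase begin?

Cycle = 28+4+24 = 56s
green phase starts at t = k*56 + 0 for k=0,1,2,...
Need k*56+0 < 409 → k < 7.304
k ∈ {0, ..., 7} → 8 starts

Answer: 8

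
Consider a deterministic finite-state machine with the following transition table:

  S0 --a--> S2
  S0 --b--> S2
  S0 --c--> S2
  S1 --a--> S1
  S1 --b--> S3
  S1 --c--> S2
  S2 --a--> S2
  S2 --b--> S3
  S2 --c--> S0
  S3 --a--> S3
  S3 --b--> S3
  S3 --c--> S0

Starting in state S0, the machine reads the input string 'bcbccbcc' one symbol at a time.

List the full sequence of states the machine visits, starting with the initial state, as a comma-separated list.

Answer: S0, S2, S0, S2, S0, S2, S3, S0, S2

Derivation:
Start: S0
  read 'b': S0 --b--> S2
  read 'c': S2 --c--> S0
  read 'b': S0 --b--> S2
  read 'c': S2 --c--> S0
  read 'c': S0 --c--> S2
  read 'b': S2 --b--> S3
  read 'c': S3 --c--> S0
  read 'c': S0 --c--> S2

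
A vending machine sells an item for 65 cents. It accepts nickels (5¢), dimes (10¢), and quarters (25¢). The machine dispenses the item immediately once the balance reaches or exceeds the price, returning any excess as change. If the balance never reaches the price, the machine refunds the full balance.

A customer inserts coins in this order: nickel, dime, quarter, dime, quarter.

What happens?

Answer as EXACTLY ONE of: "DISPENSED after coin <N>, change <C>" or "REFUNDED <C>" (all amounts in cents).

Price: 65¢
Coin 1 (nickel, 5¢): balance = 5¢
Coin 2 (dime, 10¢): balance = 15¢
Coin 3 (quarter, 25¢): balance = 40¢
Coin 4 (dime, 10¢): balance = 50¢
Coin 5 (quarter, 25¢): balance = 75¢
  → balance >= price → DISPENSE, change = 75 - 65 = 10¢

Answer: DISPENSED after coin 5, change 10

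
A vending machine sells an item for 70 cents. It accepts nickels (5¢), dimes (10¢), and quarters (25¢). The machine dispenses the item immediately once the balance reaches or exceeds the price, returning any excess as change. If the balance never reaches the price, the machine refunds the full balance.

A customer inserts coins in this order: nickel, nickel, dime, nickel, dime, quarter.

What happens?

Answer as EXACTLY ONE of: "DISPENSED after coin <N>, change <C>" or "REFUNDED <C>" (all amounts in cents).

Answer: REFUNDED 60

Derivation:
Price: 70¢
Coin 1 (nickel, 5¢): balance = 5¢
Coin 2 (nickel, 5¢): balance = 10¢
Coin 3 (dime, 10¢): balance = 20¢
Coin 4 (nickel, 5¢): balance = 25¢
Coin 5 (dime, 10¢): balance = 35¢
Coin 6 (quarter, 25¢): balance = 60¢
All coins inserted, balance 60¢ < price 70¢ → REFUND 60¢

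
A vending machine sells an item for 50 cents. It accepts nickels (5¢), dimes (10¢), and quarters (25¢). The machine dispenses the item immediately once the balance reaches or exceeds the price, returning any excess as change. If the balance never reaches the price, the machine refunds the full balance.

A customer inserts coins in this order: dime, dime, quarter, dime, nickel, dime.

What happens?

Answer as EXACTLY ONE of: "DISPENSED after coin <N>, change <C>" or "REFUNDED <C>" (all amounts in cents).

Answer: DISPENSED after coin 4, change 5

Derivation:
Price: 50¢
Coin 1 (dime, 10¢): balance = 10¢
Coin 2 (dime, 10¢): balance = 20¢
Coin 3 (quarter, 25¢): balance = 45¢
Coin 4 (dime, 10¢): balance = 55¢
  → balance >= price → DISPENSE, change = 55 - 50 = 5¢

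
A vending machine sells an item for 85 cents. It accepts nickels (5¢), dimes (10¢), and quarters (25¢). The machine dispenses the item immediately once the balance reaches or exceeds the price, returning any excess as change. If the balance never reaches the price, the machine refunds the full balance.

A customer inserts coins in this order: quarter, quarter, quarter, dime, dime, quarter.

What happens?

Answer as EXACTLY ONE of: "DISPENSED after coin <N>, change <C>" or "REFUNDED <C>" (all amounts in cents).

Answer: DISPENSED after coin 4, change 0

Derivation:
Price: 85¢
Coin 1 (quarter, 25¢): balance = 25¢
Coin 2 (quarter, 25¢): balance = 50¢
Coin 3 (quarter, 25¢): balance = 75¢
Coin 4 (dime, 10¢): balance = 85¢
  → balance >= price → DISPENSE, change = 85 - 85 = 0¢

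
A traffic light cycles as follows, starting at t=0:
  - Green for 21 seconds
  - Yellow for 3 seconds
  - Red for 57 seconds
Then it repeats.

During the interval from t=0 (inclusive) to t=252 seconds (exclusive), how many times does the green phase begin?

Answer: 4

Derivation:
Cycle = 21+3+57 = 81s
green phase starts at t = k*81 + 0 for k=0,1,2,...
Need k*81+0 < 252 → k < 3.111
k ∈ {0, ..., 3} → 4 starts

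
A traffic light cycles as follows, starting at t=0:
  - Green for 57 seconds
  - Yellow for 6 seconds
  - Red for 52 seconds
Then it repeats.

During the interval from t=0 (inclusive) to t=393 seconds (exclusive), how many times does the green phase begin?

Answer: 4

Derivation:
Cycle = 57+6+52 = 115s
green phase starts at t = k*115 + 0 for k=0,1,2,...
Need k*115+0 < 393 → k < 3.417
k ∈ {0, ..., 3} → 4 starts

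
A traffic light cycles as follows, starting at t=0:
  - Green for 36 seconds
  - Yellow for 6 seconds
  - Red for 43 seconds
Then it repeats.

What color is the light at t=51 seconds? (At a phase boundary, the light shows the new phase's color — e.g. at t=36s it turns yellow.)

Cycle length = 36 + 6 + 43 = 85s
t = 51, phase_t = 51 mod 85 = 51
51 >= 42 → RED

Answer: red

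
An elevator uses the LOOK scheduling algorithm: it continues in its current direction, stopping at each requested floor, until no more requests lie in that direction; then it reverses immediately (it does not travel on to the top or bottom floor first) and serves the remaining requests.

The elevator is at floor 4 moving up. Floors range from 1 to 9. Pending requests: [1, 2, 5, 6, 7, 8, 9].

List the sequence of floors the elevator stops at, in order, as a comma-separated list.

Answer: 5, 6, 7, 8, 9, 2, 1

Derivation:
Current: 4, moving UP
Serve above first (ascending): [5, 6, 7, 8, 9]
Then reverse, serve below (descending): [2, 1]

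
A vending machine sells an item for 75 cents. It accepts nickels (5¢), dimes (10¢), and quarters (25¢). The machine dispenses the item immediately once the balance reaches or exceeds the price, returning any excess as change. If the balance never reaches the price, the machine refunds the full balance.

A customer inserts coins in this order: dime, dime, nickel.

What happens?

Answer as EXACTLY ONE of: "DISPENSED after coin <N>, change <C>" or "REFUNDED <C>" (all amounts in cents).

Answer: REFUNDED 25

Derivation:
Price: 75¢
Coin 1 (dime, 10¢): balance = 10¢
Coin 2 (dime, 10¢): balance = 20¢
Coin 3 (nickel, 5¢): balance = 25¢
All coins inserted, balance 25¢ < price 75¢ → REFUND 25¢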